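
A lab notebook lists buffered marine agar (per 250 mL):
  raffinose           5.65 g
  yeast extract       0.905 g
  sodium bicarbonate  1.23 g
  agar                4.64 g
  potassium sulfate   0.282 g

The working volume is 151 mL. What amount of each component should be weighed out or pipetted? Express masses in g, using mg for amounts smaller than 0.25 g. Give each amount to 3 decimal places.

raffinose 3.413 g; yeast extract 0.547 g; sodium bicarbonate 0.743 g; agar 2.803 g; potassium sulfate 170.328 mg

Scale factor = 151 mL / 250 mL = 0.604.
raffinose: 5.65 g × (151 mL / 250 mL) = 3.413 g
yeast extract: 0.905 g × (151 mL / 250 mL) = 0.547 g
sodium bicarbonate: 1.23 g × (151 mL / 250 mL) = 0.743 g
agar: 4.64 g × (151 mL / 250 mL) = 2.803 g
potassium sulfate: 0.282 g × (151 mL / 250 mL) = 0.170328 g = 170.328 mg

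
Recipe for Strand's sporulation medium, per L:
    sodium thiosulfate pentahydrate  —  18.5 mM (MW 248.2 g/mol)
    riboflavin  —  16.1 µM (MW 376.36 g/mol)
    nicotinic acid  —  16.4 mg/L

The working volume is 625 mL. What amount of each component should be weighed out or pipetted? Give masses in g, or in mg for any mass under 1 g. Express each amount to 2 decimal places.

Target volume = 625 mL = 0.625 L.
sodium thiosulfate pentahydrate: 18.5 mmol/L × 248.2 g/mol × 0.625 L ÷ 1000 = 2.87 g
riboflavin: 16.1 µmol/L × 376.36 g/mol × 0.625 L ÷ 1000 = 3.79 mg
nicotinic acid: 16.4 mg/L × 0.625 L = 10.25 mg

sodium thiosulfate pentahydrate 2.87 g; riboflavin 3.79 mg; nicotinic acid 10.25 mg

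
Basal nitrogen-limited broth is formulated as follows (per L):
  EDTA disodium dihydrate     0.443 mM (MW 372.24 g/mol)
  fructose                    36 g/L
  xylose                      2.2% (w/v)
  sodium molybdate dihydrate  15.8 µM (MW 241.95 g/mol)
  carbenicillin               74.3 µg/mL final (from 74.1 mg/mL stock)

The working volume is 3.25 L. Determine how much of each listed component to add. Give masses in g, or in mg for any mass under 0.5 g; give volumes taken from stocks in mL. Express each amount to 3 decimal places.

EDTA disodium dihydrate 0.536 g; fructose 117.000 g; xylose 71.500 g; sodium molybdate dihydrate 12.424 mg; carbenicillin 3.259 mL

Scale factor relative to 1 L: 3.25.
EDTA disodium dihydrate: 0.443 mmol/L × 372.24 g/mol × 3.25 L ÷ 1000 = 0.536 g
fructose: 36 g/L × 3.25 L = 117.000 g
xylose: 2.2 g per 100 mL × 3250 mL ÷ 100 = 71.500 g
sodium molybdate dihydrate: 15.8 µmol/L × 241.95 g/mol × 3.25 L ÷ 1000 = 12.424 mg
carbenicillin: dilute stock: 74.3 µg/mL × 3250 mL ÷ 74100 µg/mL = 3.259 mL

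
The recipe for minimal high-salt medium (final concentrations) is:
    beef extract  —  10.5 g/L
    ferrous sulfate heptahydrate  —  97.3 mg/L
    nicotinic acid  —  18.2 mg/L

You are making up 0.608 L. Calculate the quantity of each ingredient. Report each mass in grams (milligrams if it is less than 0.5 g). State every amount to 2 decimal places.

Scale factor relative to 1 L: 0.608.
beef extract: 10.5 g/L × 0.608 L = 6.38 g
ferrous sulfate heptahydrate: 97.3 mg/L × 0.608 L = 59.16 mg
nicotinic acid: 18.2 mg/L × 0.608 L = 11.07 mg

beef extract 6.38 g; ferrous sulfate heptahydrate 59.16 mg; nicotinic acid 11.07 mg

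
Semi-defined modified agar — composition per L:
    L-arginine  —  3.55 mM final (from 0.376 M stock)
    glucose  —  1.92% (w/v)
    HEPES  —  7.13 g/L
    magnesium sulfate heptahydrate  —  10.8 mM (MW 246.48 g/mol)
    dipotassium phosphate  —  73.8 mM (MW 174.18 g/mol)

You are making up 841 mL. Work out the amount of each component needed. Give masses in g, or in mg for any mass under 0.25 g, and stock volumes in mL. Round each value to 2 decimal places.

Target volume = 841 mL = 0.841 L.
L-arginine: C1V1 = C2V2 → 3.55 mM × 841 mL ÷ 376 mM = 7.94 mL
glucose: 1.92 g per 100 mL × 841 mL ÷ 100 = 16.15 g
HEPES: 7.13 g/L × 0.841 L = 6.00 g
magnesium sulfate heptahydrate: 10.8 mmol/L × 246.48 g/mol × 0.841 L ÷ 1000 = 2.24 g
dipotassium phosphate: 73.8 mmol/L × 174.18 g/mol × 0.841 L ÷ 1000 = 10.81 g

L-arginine 7.94 mL; glucose 16.15 g; HEPES 6.00 g; magnesium sulfate heptahydrate 2.24 g; dipotassium phosphate 10.81 g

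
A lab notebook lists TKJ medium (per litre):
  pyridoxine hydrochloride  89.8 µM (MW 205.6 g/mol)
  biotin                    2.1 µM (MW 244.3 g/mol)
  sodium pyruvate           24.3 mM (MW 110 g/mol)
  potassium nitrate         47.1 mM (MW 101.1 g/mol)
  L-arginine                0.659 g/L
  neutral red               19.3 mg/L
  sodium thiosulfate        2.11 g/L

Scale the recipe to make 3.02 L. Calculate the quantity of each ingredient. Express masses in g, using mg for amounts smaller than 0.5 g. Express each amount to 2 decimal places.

Working volume: 3.02 L.
pyridoxine hydrochloride: 89.8 µmol/L × 205.6 g/mol × 3.02 L ÷ 1000 = 55.76 mg
biotin: 2.1 µmol/L × 244.3 g/mol × 3.02 L ÷ 1000 = 1.55 mg
sodium pyruvate: 24.3 mmol/L × 110 g/mol × 3.02 L ÷ 1000 = 8.07 g
potassium nitrate: 47.1 mmol/L × 101.1 g/mol × 3.02 L ÷ 1000 = 14.38 g
L-arginine: 0.659 g/L × 3.02 L = 1.99 g
neutral red: 19.3 mg/L × 3.02 L = 58.29 mg
sodium thiosulfate: 2.11 g/L × 3.02 L = 6.37 g

pyridoxine hydrochloride 55.76 mg; biotin 1.55 mg; sodium pyruvate 8.07 g; potassium nitrate 14.38 g; L-arginine 1.99 g; neutral red 58.29 mg; sodium thiosulfate 6.37 g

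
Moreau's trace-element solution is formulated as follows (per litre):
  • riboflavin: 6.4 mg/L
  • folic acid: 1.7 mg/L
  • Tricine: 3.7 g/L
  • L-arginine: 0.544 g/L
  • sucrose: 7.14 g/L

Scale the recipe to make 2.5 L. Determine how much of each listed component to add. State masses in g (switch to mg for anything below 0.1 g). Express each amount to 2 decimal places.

Working volume: 2.5 L.
riboflavin: 6.4 mg/L × 2.5 L = 16.00 mg
folic acid: 1.7 mg/L × 2.5 L = 4.25 mg
Tricine: 3.7 g/L × 2.5 L = 9.25 g
L-arginine: 0.544 g/L × 2.5 L = 1.36 g
sucrose: 7.14 g/L × 2.5 L = 17.85 g

riboflavin 16.00 mg; folic acid 4.25 mg; Tricine 9.25 g; L-arginine 1.36 g; sucrose 17.85 g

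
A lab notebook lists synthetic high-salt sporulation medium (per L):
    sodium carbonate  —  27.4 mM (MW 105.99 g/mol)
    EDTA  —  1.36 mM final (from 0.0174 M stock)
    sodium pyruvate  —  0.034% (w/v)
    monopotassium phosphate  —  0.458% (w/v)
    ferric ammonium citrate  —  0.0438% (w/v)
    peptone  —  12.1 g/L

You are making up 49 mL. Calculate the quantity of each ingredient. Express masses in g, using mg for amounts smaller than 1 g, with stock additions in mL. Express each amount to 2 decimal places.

sodium carbonate 142.30 mg; EDTA 3.83 mL; sodium pyruvate 16.66 mg; monopotassium phosphate 224.42 mg; ferric ammonium citrate 21.46 mg; peptone 592.90 mg

Target volume = 49 mL = 0.049 L.
sodium carbonate: 27.4 mmol/L × 105.99 mg/mmol × 0.049 L = 142.30 mg
EDTA: dilute stock: 1.36 mM × 49 mL ÷ 17.4 mM = 3.83 mL
sodium pyruvate: 0.034 g per 100 mL × 49 mL ÷ 100 = 0.01666 g = 16.66 mg
monopotassium phosphate: 0.458% w/v = 4.58 g/L → 4.58 × 0.049 L = 0.22442 g = 224.42 mg
ferric ammonium citrate: 0.0438% w/v = 0.438 g/L → 0.438 × 0.049 L = 0.021462 g = 21.46 mg
peptone: 12.1 g/L × 0.049 L = 0.5929 g = 592.90 mg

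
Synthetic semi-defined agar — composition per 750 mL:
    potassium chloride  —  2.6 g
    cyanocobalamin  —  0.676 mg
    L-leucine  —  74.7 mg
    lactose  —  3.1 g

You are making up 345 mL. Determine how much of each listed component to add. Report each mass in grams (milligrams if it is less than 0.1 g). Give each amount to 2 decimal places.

potassium chloride 1.20 g; cyanocobalamin 0.31 mg; L-leucine 34.36 mg; lactose 1.43 g

Ratio of target to recipe volume: 345 / 750 = 0.46.
potassium chloride: 2.6 g × (345 mL / 750 mL) = 1.20 g
cyanocobalamin: 0.676 mg × (345 mL / 750 mL) = 0.31 mg
L-leucine: 74.7 mg × (345 mL / 750 mL) = 34.36 mg
lactose: 3.1 g × (345 mL / 750 mL) = 1.43 g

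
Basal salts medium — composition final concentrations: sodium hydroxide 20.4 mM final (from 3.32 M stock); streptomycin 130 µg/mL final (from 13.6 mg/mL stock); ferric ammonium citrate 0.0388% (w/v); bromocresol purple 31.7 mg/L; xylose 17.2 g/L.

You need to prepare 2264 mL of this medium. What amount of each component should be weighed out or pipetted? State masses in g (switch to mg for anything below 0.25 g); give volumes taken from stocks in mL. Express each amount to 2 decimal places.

Working volume: 2264 mL = 2.264 L.
sodium hydroxide: V = C2·V2/C1 = 20.4 mM × 2264 mL ÷ 3320 mM = 13.91 mL
streptomycin: V = C2·V2/C1 = 130 µg/mL × 2264 mL ÷ 13600 µg/mL = 21.64 mL
ferric ammonium citrate: 0.0388 g per 100 mL × 2264 mL ÷ 100 = 0.88 g
bromocresol purple: 31.7 mg/L × 2.264 L = 71.77 mg
xylose: 17.2 g/L × 2.264 L = 38.94 g

sodium hydroxide 13.91 mL; streptomycin 21.64 mL; ferric ammonium citrate 0.88 g; bromocresol purple 71.77 mg; xylose 38.94 g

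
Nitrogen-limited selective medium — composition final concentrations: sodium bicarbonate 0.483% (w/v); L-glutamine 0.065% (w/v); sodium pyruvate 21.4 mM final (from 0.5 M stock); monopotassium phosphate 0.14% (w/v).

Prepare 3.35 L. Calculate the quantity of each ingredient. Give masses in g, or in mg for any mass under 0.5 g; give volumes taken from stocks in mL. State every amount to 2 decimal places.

sodium bicarbonate 16.18 g; L-glutamine 2.18 g; sodium pyruvate 143.38 mL; monopotassium phosphate 4.69 g

Working volume: 3.35 L.
sodium bicarbonate: 0.483% w/v = 4.83 g/L → 4.83 × 3.35 L = 16.18 g
L-glutamine: 0.065% w/v = 0.65 g/L → 0.65 × 3.35 L = 2.18 g
sodium pyruvate: dilute stock: 21.4 mM × 3350 mL ÷ 500 mM = 143.38 mL
monopotassium phosphate: 0.14% w/v = 1.4 g/L → 1.4 × 3.35 L = 4.69 g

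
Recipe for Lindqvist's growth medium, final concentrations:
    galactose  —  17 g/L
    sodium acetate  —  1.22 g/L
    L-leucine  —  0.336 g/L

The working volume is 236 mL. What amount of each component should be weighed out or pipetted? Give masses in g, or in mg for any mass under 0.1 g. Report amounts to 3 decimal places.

galactose 4.012 g; sodium acetate 0.288 g; L-leucine 79.296 mg

Scale factor relative to 1 L: 0.236.
galactose: 17 g/L × 0.236 L = 4.012 g
sodium acetate: 1.22 g/L × 0.236 L = 0.288 g
L-leucine: 0.336 g/L × 0.236 L = 0.079296 g = 79.296 mg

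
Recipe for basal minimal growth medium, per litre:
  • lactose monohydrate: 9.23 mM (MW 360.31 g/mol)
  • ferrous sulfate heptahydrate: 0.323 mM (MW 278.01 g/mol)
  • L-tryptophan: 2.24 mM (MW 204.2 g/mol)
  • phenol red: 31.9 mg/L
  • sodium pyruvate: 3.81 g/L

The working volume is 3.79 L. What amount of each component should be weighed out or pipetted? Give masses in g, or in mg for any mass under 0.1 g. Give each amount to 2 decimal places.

Working volume: 3.79 L.
lactose monohydrate: 9.23 mmol/L × 360.31 g/mol × 3.79 L ÷ 1000 = 12.60 g
ferrous sulfate heptahydrate: 0.323 mmol/L × 278.01 g/mol × 3.79 L ÷ 1000 = 0.34 g
L-tryptophan: 2.24 mmol/L × 204.2 g/mol × 3.79 L ÷ 1000 = 1.73 g
phenol red: 31.9 mg/L × 3.79 L = 120.901 mg = 0.12 g
sodium pyruvate: 3.81 g/L × 3.79 L = 14.44 g

lactose monohydrate 12.60 g; ferrous sulfate heptahydrate 0.34 g; L-tryptophan 1.73 g; phenol red 0.12 g; sodium pyruvate 14.44 g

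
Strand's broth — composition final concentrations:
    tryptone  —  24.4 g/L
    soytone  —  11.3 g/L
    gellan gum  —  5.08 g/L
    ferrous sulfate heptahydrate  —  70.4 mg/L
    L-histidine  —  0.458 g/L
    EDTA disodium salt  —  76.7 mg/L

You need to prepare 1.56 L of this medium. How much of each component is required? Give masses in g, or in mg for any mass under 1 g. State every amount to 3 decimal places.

Working volume: 1.56 L.
tryptone: 24.4 g/L × 1.56 L = 38.064 g
soytone: 11.3 g/L × 1.56 L = 17.628 g
gellan gum: 5.08 g/L × 1.56 L = 7.925 g
ferrous sulfate heptahydrate: 70.4 mg/L × 1.56 L = 109.824 mg
L-histidine: 0.458 g/L × 1.56 L = 0.71448 g = 714.480 mg
EDTA disodium salt: 76.7 mg/L × 1.56 L = 119.652 mg

tryptone 38.064 g; soytone 17.628 g; gellan gum 7.925 g; ferrous sulfate heptahydrate 109.824 mg; L-histidine 714.480 mg; EDTA disodium salt 119.652 mg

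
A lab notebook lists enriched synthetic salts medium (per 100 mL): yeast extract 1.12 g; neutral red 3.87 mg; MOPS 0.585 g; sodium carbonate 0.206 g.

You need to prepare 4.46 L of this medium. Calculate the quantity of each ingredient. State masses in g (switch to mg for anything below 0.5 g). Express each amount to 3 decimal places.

yeast extract 49.952 g; neutral red 172.602 mg; MOPS 26.091 g; sodium carbonate 9.188 g

Ratio of target to recipe volume: 4460 / 100 = 44.6.
yeast extract: 1.12 g × (4460 mL / 100 mL) = 49.952 g
neutral red: 3.87 mg × (4460 mL / 100 mL) = 172.602 mg
MOPS: 0.585 g × (4460 mL / 100 mL) = 26.091 g
sodium carbonate: 0.206 g × (4460 mL / 100 mL) = 9.188 g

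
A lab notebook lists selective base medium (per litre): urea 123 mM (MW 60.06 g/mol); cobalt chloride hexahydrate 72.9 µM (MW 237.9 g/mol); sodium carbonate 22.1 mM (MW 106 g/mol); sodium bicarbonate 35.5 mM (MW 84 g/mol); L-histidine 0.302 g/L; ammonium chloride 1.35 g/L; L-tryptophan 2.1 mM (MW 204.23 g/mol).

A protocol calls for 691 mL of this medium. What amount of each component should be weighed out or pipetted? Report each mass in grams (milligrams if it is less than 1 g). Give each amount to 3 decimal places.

urea 5.105 g; cobalt chloride hexahydrate 11.984 mg; sodium carbonate 1.619 g; sodium bicarbonate 2.061 g; L-histidine 208.682 mg; ammonium chloride 932.850 mg; L-tryptophan 296.358 mg

Scale factor relative to 1 L: 0.691.
urea: 123 mmol/L × 60.06 g/mol × 0.691 L ÷ 1000 = 5.105 g
cobalt chloride hexahydrate: 72.9 µmol/L × 237.9 g/mol × 0.691 L ÷ 1000 = 11.984 mg
sodium carbonate: 22.1 mmol/L × 106 g/mol × 0.691 L ÷ 1000 = 1.619 g
sodium bicarbonate: 35.5 mmol/L × 84 g/mol × 0.691 L ÷ 1000 = 2.061 g
L-histidine: 0.302 g/L × 0.691 L = 0.208682 g = 208.682 mg
ammonium chloride: 1.35 g/L × 0.691 L = 0.93285 g = 932.850 mg
L-tryptophan: 2.1 mmol/L × 204.23 mg/mmol × 0.691 L = 296.358 mg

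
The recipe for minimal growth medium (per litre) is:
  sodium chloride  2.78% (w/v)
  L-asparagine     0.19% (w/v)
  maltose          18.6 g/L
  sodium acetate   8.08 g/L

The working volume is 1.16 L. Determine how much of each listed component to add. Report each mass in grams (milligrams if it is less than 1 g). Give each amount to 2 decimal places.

sodium chloride 32.25 g; L-asparagine 2.20 g; maltose 21.58 g; sodium acetate 9.37 g

Working volume: 1.16 L.
sodium chloride: 2.78% w/v = 27.8 g/L → 27.8 × 1.16 L = 32.25 g
L-asparagine: 0.19% w/v = 1.9 g/L → 1.9 × 1.16 L = 2.20 g
maltose: 18.6 g/L × 1.16 L = 21.58 g
sodium acetate: 8.08 g/L × 1.16 L = 9.37 g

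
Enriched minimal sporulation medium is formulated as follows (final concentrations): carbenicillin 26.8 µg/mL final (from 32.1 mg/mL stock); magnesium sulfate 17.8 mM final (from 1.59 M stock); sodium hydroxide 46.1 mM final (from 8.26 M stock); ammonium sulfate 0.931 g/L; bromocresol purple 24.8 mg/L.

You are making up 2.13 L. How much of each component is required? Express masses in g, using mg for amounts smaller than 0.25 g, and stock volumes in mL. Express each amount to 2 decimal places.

Scale factor relative to 1 L: 2.13.
carbenicillin: dilute stock: 26.8 µg/mL × 2130 mL ÷ 32100 µg/mL = 1.78 mL
magnesium sulfate: V = C2·V2/C1 = 17.8 mM × 2130 mL ÷ 1590 mM = 23.85 mL
sodium hydroxide: C1V1 = C2V2 → 46.1 mM × 2130 mL ÷ 8260 mM = 11.89 mL
ammonium sulfate: 0.931 g/L × 2.13 L = 1.98 g
bromocresol purple: 24.8 mg/L × 2.13 L = 52.82 mg

carbenicillin 1.78 mL; magnesium sulfate 23.85 mL; sodium hydroxide 11.89 mL; ammonium sulfate 1.98 g; bromocresol purple 52.82 mg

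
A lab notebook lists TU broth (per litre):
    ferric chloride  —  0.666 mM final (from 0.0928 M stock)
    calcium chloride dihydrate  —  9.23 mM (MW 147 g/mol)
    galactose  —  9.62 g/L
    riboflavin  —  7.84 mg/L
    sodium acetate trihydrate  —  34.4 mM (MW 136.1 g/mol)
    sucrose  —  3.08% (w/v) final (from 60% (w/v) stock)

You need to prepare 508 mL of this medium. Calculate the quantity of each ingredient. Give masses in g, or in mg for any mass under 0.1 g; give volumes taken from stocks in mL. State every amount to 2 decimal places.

Working volume: 508 mL = 0.508 L.
ferric chloride: C1V1 = C2V2 → 0.666 mM × 508 mL ÷ 92.8 mM = 3.65 mL
calcium chloride dihydrate: 9.23 mmol/L × 147 g/mol × 0.508 L ÷ 1000 = 0.69 g
galactose: 9.62 g/L × 0.508 L = 4.89 g
riboflavin: 7.84 mg/L × 0.508 L = 3.98 mg
sodium acetate trihydrate: 34.4 mmol/L × 136.1 g/mol × 0.508 L ÷ 1000 = 2.38 g
sucrose: V = C2·V2/C1 = 3.08% ÷ 60% × 508 mL = 26.08 mL

ferric chloride 3.65 mL; calcium chloride dihydrate 0.69 g; galactose 4.89 g; riboflavin 3.98 mg; sodium acetate trihydrate 2.38 g; sucrose 26.08 mL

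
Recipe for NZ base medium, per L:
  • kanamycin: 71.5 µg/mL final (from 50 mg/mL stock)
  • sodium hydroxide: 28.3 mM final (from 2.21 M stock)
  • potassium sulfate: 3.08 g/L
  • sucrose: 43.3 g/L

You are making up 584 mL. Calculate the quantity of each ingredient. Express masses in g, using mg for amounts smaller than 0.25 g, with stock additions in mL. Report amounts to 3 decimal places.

Scale factor relative to 1 L: 0.584.
kanamycin: C1V1 = C2V2 → 71.5 µg/mL × 584 mL ÷ 50000 µg/mL = 0.835 mL
sodium hydroxide: dilute stock: 28.3 mM × 584 mL ÷ 2210 mM = 7.478 mL
potassium sulfate: 3.08 g/L × 0.584 L = 1.799 g
sucrose: 43.3 g/L × 0.584 L = 25.287 g

kanamycin 0.835 mL; sodium hydroxide 7.478 mL; potassium sulfate 1.799 g; sucrose 25.287 g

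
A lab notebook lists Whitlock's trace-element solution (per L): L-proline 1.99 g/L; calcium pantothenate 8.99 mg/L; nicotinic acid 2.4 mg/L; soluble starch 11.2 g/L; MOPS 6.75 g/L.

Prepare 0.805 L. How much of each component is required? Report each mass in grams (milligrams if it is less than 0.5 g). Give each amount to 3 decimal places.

L-proline 1.602 g; calcium pantothenate 7.237 mg; nicotinic acid 1.932 mg; soluble starch 9.016 g; MOPS 5.434 g

Scale factor relative to 1 L: 0.805.
L-proline: 1.99 g/L × 0.805 L = 1.602 g
calcium pantothenate: 8.99 mg/L × 0.805 L = 7.237 mg
nicotinic acid: 2.4 mg/L × 0.805 L = 1.932 mg
soluble starch: 11.2 g/L × 0.805 L = 9.016 g
MOPS: 6.75 g/L × 0.805 L = 5.434 g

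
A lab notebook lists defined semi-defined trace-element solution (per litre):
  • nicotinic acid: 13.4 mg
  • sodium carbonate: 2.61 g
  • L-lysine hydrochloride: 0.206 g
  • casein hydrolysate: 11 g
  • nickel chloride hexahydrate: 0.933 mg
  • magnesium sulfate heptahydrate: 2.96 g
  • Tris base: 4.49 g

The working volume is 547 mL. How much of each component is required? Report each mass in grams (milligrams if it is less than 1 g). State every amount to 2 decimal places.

Ratio of target to recipe volume: 547 / 1000 = 0.547.
nicotinic acid: 13.4 mg × (547 mL / 1000 mL) = 7.33 mg
sodium carbonate: 2.61 g × (547 mL / 1000 mL) = 1.43 g
L-lysine hydrochloride: 0.206 g × (547 mL / 1000 mL) = 0.112682 g = 112.68 mg
casein hydrolysate: 11 g × (547 mL / 1000 mL) = 6.02 g
nickel chloride hexahydrate: 0.933 mg × (547 mL / 1000 mL) = 0.51 mg
magnesium sulfate heptahydrate: 2.96 g × (547 mL / 1000 mL) = 1.62 g
Tris base: 4.49 g × (547 mL / 1000 mL) = 2.46 g

nicotinic acid 7.33 mg; sodium carbonate 1.43 g; L-lysine hydrochloride 112.68 mg; casein hydrolysate 6.02 g; nickel chloride hexahydrate 0.51 mg; magnesium sulfate heptahydrate 1.62 g; Tris base 2.46 g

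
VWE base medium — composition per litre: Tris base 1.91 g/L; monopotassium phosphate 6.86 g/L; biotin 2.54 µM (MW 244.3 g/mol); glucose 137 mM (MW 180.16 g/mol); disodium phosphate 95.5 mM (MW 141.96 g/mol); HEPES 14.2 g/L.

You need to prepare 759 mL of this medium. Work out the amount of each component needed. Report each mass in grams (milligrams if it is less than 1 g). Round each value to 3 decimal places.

Working volume: 759 mL = 0.759 L.
Tris base: 1.91 g/L × 0.759 L = 1.450 g
monopotassium phosphate: 6.86 g/L × 0.759 L = 5.207 g
biotin: 2.54 µmol/L × 244.3 g/mol × 0.759 L ÷ 1000 = 0.471 mg
glucose: 137 mmol/L × 180.16 g/mol × 0.759 L ÷ 1000 = 18.734 g
disodium phosphate: 95.5 mmol/L × 141.96 g/mol × 0.759 L ÷ 1000 = 10.290 g
HEPES: 14.2 g/L × 0.759 L = 10.778 g

Tris base 1.450 g; monopotassium phosphate 5.207 g; biotin 0.471 mg; glucose 18.734 g; disodium phosphate 10.290 g; HEPES 10.778 g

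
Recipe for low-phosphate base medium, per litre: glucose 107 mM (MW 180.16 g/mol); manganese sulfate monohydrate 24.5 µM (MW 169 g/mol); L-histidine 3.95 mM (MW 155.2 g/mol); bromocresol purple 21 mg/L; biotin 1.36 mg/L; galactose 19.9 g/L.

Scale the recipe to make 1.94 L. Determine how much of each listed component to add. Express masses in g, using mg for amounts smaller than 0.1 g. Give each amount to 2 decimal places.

glucose 37.40 g; manganese sulfate monohydrate 8.03 mg; L-histidine 1.19 g; bromocresol purple 40.74 mg; biotin 2.64 mg; galactose 38.61 g

Working volume: 1.94 L.
glucose: 107 mmol/L × 180.16 g/mol × 1.94 L ÷ 1000 = 37.40 g
manganese sulfate monohydrate: 24.5 µmol/L × 169 g/mol × 1.94 L ÷ 1000 = 8.03 mg
L-histidine: 3.95 mmol/L × 155.2 g/mol × 1.94 L ÷ 1000 = 1.19 g
bromocresol purple: 21 mg/L × 1.94 L = 40.74 mg
biotin: 1.36 mg/L × 1.94 L = 2.64 mg
galactose: 19.9 g/L × 1.94 L = 38.61 g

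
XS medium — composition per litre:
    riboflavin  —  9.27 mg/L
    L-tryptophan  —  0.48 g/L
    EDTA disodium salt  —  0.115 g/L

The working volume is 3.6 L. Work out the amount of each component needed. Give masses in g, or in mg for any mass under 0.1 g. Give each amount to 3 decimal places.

Working volume: 3.6 L.
riboflavin: 9.27 mg/L × 3.6 L = 33.372 mg
L-tryptophan: 0.48 g/L × 3.6 L = 1.728 g
EDTA disodium salt: 0.115 g/L × 3.6 L = 0.414 g

riboflavin 33.372 mg; L-tryptophan 1.728 g; EDTA disodium salt 0.414 g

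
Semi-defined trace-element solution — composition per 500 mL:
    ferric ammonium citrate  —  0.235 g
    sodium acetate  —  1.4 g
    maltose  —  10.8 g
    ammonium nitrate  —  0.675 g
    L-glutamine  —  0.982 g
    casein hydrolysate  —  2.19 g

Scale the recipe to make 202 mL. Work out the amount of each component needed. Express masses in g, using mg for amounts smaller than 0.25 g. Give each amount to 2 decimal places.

Ratio of target to recipe volume: 202 / 500 = 0.404.
ferric ammonium citrate: 0.235 g × (202 mL / 500 mL) = 0.09494 g = 94.94 mg
sodium acetate: 1.4 g × (202 mL / 500 mL) = 0.57 g
maltose: 10.8 g × (202 mL / 500 mL) = 4.36 g
ammonium nitrate: 0.675 g × (202 mL / 500 mL) = 0.27 g
L-glutamine: 0.982 g × (202 mL / 500 mL) = 0.40 g
casein hydrolysate: 2.19 g × (202 mL / 500 mL) = 0.88 g

ferric ammonium citrate 94.94 mg; sodium acetate 0.57 g; maltose 4.36 g; ammonium nitrate 0.27 g; L-glutamine 0.40 g; casein hydrolysate 0.88 g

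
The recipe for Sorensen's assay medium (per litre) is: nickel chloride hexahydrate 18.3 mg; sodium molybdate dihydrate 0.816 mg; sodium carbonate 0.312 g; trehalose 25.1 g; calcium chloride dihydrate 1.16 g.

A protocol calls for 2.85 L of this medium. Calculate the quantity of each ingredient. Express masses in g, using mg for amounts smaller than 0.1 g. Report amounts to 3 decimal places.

nickel chloride hexahydrate 52.155 mg; sodium molybdate dihydrate 2.326 mg; sodium carbonate 0.889 g; trehalose 71.535 g; calcium chloride dihydrate 3.306 g

Ratio of target to recipe volume: 2850 / 1000 = 2.85.
nickel chloride hexahydrate: 18.3 mg × (2850 mL / 1000 mL) = 52.155 mg
sodium molybdate dihydrate: 0.816 mg × (2850 mL / 1000 mL) = 2.326 mg
sodium carbonate: 0.312 g × (2850 mL / 1000 mL) = 0.889 g
trehalose: 25.1 g × (2850 mL / 1000 mL) = 71.535 g
calcium chloride dihydrate: 1.16 g × (2850 mL / 1000 mL) = 3.306 g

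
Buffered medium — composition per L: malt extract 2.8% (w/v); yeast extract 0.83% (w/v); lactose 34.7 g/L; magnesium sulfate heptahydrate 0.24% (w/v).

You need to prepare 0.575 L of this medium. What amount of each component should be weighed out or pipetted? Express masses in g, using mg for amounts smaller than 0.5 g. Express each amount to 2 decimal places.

Scale factor relative to 1 L: 0.575.
malt extract: 2.8% w/v = 28 g/L → 28 × 0.575 L = 16.10 g
yeast extract: 0.83% w/v = 8.3 g/L → 8.3 × 0.575 L = 4.77 g
lactose: 34.7 g/L × 0.575 L = 19.95 g
magnesium sulfate heptahydrate: 0.24 g per 100 mL × 575 mL ÷ 100 = 1.38 g

malt extract 16.10 g; yeast extract 4.77 g; lactose 19.95 g; magnesium sulfate heptahydrate 1.38 g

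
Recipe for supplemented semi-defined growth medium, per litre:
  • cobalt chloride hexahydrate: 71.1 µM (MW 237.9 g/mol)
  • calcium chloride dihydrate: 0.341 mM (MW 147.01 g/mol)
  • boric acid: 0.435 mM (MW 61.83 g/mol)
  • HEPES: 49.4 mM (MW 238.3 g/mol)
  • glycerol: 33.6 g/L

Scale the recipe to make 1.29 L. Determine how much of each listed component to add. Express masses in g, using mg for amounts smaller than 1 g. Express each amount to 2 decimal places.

Working volume: 1.29 L.
cobalt chloride hexahydrate: 71.1 µmol/L × 237.9 g/mol × 1.29 L ÷ 1000 = 21.82 mg
calcium chloride dihydrate: 0.341 mmol/L × 147.01 mg/mmol × 1.29 L = 64.67 mg
boric acid: 0.435 mmol/L × 61.83 mg/mmol × 1.29 L = 34.70 mg
HEPES: 49.4 mmol/L × 238.3 g/mol × 1.29 L ÷ 1000 = 15.19 g
glycerol: 33.6 g/L × 1.29 L = 43.34 g

cobalt chloride hexahydrate 21.82 mg; calcium chloride dihydrate 64.67 mg; boric acid 34.70 mg; HEPES 15.19 g; glycerol 43.34 g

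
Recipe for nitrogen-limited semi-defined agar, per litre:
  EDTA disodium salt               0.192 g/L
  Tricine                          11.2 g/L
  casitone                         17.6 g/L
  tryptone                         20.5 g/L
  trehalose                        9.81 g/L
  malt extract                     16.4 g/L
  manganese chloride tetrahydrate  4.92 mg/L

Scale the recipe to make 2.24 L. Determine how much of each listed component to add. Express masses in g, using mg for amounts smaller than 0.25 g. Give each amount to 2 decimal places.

EDTA disodium salt 0.43 g; Tricine 25.09 g; casitone 39.42 g; tryptone 45.92 g; trehalose 21.97 g; malt extract 36.74 g; manganese chloride tetrahydrate 11.02 mg

Working volume: 2.24 L.
EDTA disodium salt: 0.192 g/L × 2.24 L = 0.43 g
Tricine: 11.2 g/L × 2.24 L = 25.09 g
casitone: 17.6 g/L × 2.24 L = 39.42 g
tryptone: 20.5 g/L × 2.24 L = 45.92 g
trehalose: 9.81 g/L × 2.24 L = 21.97 g
malt extract: 16.4 g/L × 2.24 L = 36.74 g
manganese chloride tetrahydrate: 4.92 mg/L × 2.24 L = 11.02 mg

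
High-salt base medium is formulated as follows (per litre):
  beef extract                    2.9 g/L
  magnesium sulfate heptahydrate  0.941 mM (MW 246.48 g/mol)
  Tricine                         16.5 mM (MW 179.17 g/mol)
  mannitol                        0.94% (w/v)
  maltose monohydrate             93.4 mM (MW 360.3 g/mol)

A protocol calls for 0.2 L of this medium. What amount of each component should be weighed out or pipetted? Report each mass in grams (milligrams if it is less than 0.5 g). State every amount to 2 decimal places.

beef extract 0.58 g; magnesium sulfate heptahydrate 46.39 mg; Tricine 0.59 g; mannitol 1.88 g; maltose monohydrate 6.73 g

Working volume: 0.2 L.
beef extract: 2.9 g/L × 0.2 L = 0.58 g
magnesium sulfate heptahydrate: 0.941 mmol/L × 246.48 mg/mmol × 0.2 L = 46.39 mg
Tricine: 16.5 mmol/L × 179.17 g/mol × 0.2 L ÷ 1000 = 0.59 g
mannitol: 0.94% w/v = 9.4 g/L → 9.4 × 0.2 L = 1.88 g
maltose monohydrate: 93.4 mmol/L × 360.3 g/mol × 0.2 L ÷ 1000 = 6.73 g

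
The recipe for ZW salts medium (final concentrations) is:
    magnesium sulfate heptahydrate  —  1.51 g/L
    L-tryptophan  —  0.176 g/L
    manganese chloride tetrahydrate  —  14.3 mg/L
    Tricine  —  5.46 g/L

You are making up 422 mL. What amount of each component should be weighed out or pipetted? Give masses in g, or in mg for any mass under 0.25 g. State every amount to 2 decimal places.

Target volume = 422 mL = 0.422 L.
magnesium sulfate heptahydrate: 1.51 g/L × 0.422 L = 0.64 g
L-tryptophan: 0.176 g/L × 0.422 L = 0.074272 g = 74.27 mg
manganese chloride tetrahydrate: 14.3 mg/L × 0.422 L = 6.03 mg
Tricine: 5.46 g/L × 0.422 L = 2.30 g

magnesium sulfate heptahydrate 0.64 g; L-tryptophan 74.27 mg; manganese chloride tetrahydrate 6.03 mg; Tricine 2.30 g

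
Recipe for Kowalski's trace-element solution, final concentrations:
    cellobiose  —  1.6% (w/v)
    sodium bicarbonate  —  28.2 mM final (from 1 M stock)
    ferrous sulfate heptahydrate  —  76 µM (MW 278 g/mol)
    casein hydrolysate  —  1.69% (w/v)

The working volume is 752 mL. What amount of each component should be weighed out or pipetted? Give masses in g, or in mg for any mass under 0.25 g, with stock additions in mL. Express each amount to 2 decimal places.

cellobiose 12.03 g; sodium bicarbonate 21.21 mL; ferrous sulfate heptahydrate 15.89 mg; casein hydrolysate 12.71 g

Scale factor relative to 1 L: 0.752.
cellobiose: 1.6% w/v = 16 g/L → 16 × 0.752 L = 12.03 g
sodium bicarbonate: C1V1 = C2V2 → 28.2 mM × 752 mL ÷ 1000 mM = 21.21 mL
ferrous sulfate heptahydrate: 76 µmol/L × 278 g/mol × 0.752 L ÷ 1000 = 15.89 mg
casein hydrolysate: 1.69 g per 100 mL × 752 mL ÷ 100 = 12.71 g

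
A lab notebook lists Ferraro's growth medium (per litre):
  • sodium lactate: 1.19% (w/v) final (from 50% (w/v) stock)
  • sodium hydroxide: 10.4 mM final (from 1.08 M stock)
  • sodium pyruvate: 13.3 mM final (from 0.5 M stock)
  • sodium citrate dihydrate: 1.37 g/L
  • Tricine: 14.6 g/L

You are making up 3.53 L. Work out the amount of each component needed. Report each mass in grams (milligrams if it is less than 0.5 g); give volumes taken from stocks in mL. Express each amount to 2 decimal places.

Scale factor relative to 1 L: 3.53.
sodium lactate: V = C2·V2/C1 = 1.19% ÷ 50% × 3530 mL = 84.01 mL
sodium hydroxide: C1V1 = C2V2 → 10.4 mM × 3530 mL ÷ 1080 mM = 33.99 mL
sodium pyruvate: V = C2·V2/C1 = 13.3 mM × 3530 mL ÷ 500 mM = 93.90 mL
sodium citrate dihydrate: 1.37 g/L × 3.53 L = 4.84 g
Tricine: 14.6 g/L × 3.53 L = 51.54 g

sodium lactate 84.01 mL; sodium hydroxide 33.99 mL; sodium pyruvate 93.90 mL; sodium citrate dihydrate 4.84 g; Tricine 51.54 g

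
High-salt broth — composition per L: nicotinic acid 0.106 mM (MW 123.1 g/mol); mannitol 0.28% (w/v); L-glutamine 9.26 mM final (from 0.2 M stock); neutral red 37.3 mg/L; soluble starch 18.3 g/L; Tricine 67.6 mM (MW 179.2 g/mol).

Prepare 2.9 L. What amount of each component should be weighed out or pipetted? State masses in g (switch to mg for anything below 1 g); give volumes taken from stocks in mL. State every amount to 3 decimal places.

nicotinic acid 37.841 mg; mannitol 8.120 g; L-glutamine 134.270 mL; neutral red 108.170 mg; soluble starch 53.070 g; Tricine 35.130 g

Scale factor relative to 1 L: 2.9.
nicotinic acid: 0.106 mmol/L × 123.1 mg/mmol × 2.9 L = 37.841 mg
mannitol: 0.28% w/v = 2.8 g/L → 2.8 × 2.9 L = 8.120 g
L-glutamine: C1V1 = C2V2 → 9.26 mM × 2900 mL ÷ 200 mM = 134.270 mL
neutral red: 37.3 mg/L × 2.9 L = 108.170 mg
soluble starch: 18.3 g/L × 2.9 L = 53.070 g
Tricine: 67.6 mmol/L × 179.2 g/mol × 2.9 L ÷ 1000 = 35.130 g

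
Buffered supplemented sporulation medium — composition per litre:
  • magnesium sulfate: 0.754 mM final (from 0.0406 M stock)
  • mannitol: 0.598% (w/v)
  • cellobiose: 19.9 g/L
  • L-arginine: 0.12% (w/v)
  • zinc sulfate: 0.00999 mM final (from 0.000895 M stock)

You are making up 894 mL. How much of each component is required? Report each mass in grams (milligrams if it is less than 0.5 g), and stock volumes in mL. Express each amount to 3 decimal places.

magnesium sulfate 16.603 mL; mannitol 5.346 g; cellobiose 17.791 g; L-arginine 1.073 g; zinc sulfate 9.979 mL

Working volume: 894 mL = 0.894 L.
magnesium sulfate: dilute stock: 0.754 mM × 894 mL ÷ 40.6 mM = 16.603 mL
mannitol: 0.598 g per 100 mL × 894 mL ÷ 100 = 5.346 g
cellobiose: 19.9 g/L × 0.894 L = 17.791 g
L-arginine: 0.12% w/v = 1.2 g/L → 1.2 × 0.894 L = 1.073 g
zinc sulfate: V = C2·V2/C1 = 0.00999 mM × 894 mL ÷ 0.895 mM = 9.979 mL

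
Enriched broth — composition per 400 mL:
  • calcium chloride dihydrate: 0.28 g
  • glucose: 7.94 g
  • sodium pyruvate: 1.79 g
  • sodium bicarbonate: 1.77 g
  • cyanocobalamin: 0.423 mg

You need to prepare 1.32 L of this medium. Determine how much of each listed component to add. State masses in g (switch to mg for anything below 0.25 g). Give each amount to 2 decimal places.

Scale factor = 1320 mL / 400 mL = 3.3.
calcium chloride dihydrate: 0.28 g × (1320 mL / 400 mL) = 0.92 g
glucose: 7.94 g × (1320 mL / 400 mL) = 26.20 g
sodium pyruvate: 1.79 g × (1320 mL / 400 mL) = 5.91 g
sodium bicarbonate: 1.77 g × (1320 mL / 400 mL) = 5.84 g
cyanocobalamin: 0.423 mg × (1320 mL / 400 mL) = 1.40 mg

calcium chloride dihydrate 0.92 g; glucose 26.20 g; sodium pyruvate 5.91 g; sodium bicarbonate 5.84 g; cyanocobalamin 1.40 mg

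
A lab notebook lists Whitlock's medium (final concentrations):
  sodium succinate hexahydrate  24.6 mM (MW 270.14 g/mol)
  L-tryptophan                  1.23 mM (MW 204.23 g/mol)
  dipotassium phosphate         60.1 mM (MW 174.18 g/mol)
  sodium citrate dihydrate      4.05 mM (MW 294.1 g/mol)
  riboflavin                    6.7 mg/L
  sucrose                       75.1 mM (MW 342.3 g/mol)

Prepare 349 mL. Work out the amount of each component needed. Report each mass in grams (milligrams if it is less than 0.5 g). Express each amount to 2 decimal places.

sodium succinate hexahydrate 2.32 g; L-tryptophan 87.67 mg; dipotassium phosphate 3.65 g; sodium citrate dihydrate 415.70 mg; riboflavin 2.34 mg; sucrose 8.97 g

Target volume = 349 mL = 0.349 L.
sodium succinate hexahydrate: 24.6 mmol/L × 270.14 g/mol × 0.349 L ÷ 1000 = 2.32 g
L-tryptophan: 1.23 mmol/L × 204.23 mg/mmol × 0.349 L = 87.67 mg
dipotassium phosphate: 60.1 mmol/L × 174.18 g/mol × 0.349 L ÷ 1000 = 3.65 g
sodium citrate dihydrate: 4.05 mmol/L × 294.1 mg/mmol × 0.349 L = 415.70 mg
riboflavin: 6.7 mg/L × 0.349 L = 2.34 mg
sucrose: 75.1 mmol/L × 342.3 g/mol × 0.349 L ÷ 1000 = 8.97 g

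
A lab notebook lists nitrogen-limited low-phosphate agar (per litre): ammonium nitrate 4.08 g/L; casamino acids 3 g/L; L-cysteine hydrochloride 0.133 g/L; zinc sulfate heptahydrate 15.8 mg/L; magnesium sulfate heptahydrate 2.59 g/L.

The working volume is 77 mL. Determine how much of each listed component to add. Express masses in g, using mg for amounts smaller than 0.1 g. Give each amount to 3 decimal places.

ammonium nitrate 0.314 g; casamino acids 0.231 g; L-cysteine hydrochloride 10.241 mg; zinc sulfate heptahydrate 1.217 mg; magnesium sulfate heptahydrate 0.199 g

Working volume: 77 mL = 0.077 L.
ammonium nitrate: 4.08 g/L × 0.077 L = 0.314 g
casamino acids: 3 g/L × 0.077 L = 0.231 g
L-cysteine hydrochloride: 0.133 g/L × 0.077 L = 0.010241 g = 10.241 mg
zinc sulfate heptahydrate: 15.8 mg/L × 0.077 L = 1.217 mg
magnesium sulfate heptahydrate: 2.59 g/L × 0.077 L = 0.199 g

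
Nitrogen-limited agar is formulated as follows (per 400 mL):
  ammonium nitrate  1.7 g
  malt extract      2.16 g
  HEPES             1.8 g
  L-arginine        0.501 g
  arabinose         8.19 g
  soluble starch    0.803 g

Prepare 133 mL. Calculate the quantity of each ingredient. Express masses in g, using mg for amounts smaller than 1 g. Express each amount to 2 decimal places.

ammonium nitrate 565.25 mg; malt extract 718.20 mg; HEPES 598.50 mg; L-arginine 166.58 mg; arabinose 2.72 g; soluble starch 267.00 mg

Scale factor = 133 mL / 400 mL = 0.3325.
ammonium nitrate: 1.7 g × (133 mL / 400 mL) = 0.56525 g = 565.25 mg
malt extract: 2.16 g × (133 mL / 400 mL) = 0.7182 g = 718.20 mg
HEPES: 1.8 g × (133 mL / 400 mL) = 0.5985 g = 598.50 mg
L-arginine: 0.501 g × (133 mL / 400 mL) = 0.166583 g = 166.58 mg
arabinose: 8.19 g × (133 mL / 400 mL) = 2.72 g
soluble starch: 0.803 g × (133 mL / 400 mL) = 0.266998 g = 267.00 mg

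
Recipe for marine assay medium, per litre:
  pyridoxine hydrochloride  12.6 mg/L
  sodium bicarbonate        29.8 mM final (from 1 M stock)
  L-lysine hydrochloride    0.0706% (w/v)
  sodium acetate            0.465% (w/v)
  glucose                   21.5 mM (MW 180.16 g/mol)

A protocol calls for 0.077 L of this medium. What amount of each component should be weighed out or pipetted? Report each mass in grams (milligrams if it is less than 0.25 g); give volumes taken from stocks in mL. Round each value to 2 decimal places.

pyridoxine hydrochloride 0.97 mg; sodium bicarbonate 2.29 mL; L-lysine hydrochloride 54.36 mg; sodium acetate 0.36 g; glucose 0.30 g

Working volume: 0.077 L.
pyridoxine hydrochloride: 12.6 mg/L × 0.077 L = 0.97 mg
sodium bicarbonate: C1V1 = C2V2 → 29.8 mM × 77 mL ÷ 1000 mM = 2.29 mL
L-lysine hydrochloride: 0.0706% w/v = 0.706 g/L → 0.706 × 0.077 L = 0.054362 g = 54.36 mg
sodium acetate: 0.465 g per 100 mL × 77 mL ÷ 100 = 0.36 g
glucose: 21.5 mmol/L × 180.16 g/mol × 0.077 L ÷ 1000 = 0.30 g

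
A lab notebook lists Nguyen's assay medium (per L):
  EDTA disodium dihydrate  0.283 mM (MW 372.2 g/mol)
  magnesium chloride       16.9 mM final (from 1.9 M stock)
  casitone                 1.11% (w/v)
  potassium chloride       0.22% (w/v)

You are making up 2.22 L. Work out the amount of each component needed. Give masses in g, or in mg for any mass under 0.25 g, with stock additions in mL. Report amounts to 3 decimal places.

Working volume: 2.22 L.
EDTA disodium dihydrate: 0.283 mmol/L × 372.2 mg/mmol × 2.22 L = 233.838 mg
magnesium chloride: V = C2·V2/C1 = 16.9 mM × 2220 mL ÷ 1900 mM = 19.746 mL
casitone: 1.11% w/v = 11.1 g/L → 11.1 × 2.22 L = 24.642 g
potassium chloride: 0.22% w/v = 2.2 g/L → 2.2 × 2.22 L = 4.884 g

EDTA disodium dihydrate 233.838 mg; magnesium chloride 19.746 mL; casitone 24.642 g; potassium chloride 4.884 g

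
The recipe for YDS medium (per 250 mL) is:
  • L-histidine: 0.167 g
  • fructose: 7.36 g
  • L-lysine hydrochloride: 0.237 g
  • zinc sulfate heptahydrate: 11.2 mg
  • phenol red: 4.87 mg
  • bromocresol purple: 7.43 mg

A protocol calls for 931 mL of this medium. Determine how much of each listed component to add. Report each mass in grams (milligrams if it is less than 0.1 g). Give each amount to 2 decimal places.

L-histidine 0.62 g; fructose 27.41 g; L-lysine hydrochloride 0.88 g; zinc sulfate heptahydrate 41.71 mg; phenol red 18.14 mg; bromocresol purple 27.67 mg

Ratio of target to recipe volume: 931 / 250 = 3.724.
L-histidine: 0.167 g × (931 mL / 250 mL) = 0.62 g
fructose: 7.36 g × (931 mL / 250 mL) = 27.41 g
L-lysine hydrochloride: 0.237 g × (931 mL / 250 mL) = 0.88 g
zinc sulfate heptahydrate: 11.2 mg × (931 mL / 250 mL) = 41.71 mg
phenol red: 4.87 mg × (931 mL / 250 mL) = 18.14 mg
bromocresol purple: 7.43 mg × (931 mL / 250 mL) = 27.67 mg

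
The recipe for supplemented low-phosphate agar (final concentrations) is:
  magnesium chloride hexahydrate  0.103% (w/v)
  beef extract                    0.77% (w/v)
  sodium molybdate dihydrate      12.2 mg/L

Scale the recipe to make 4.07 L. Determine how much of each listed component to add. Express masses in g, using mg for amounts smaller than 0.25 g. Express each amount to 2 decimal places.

magnesium chloride hexahydrate 4.19 g; beef extract 31.34 g; sodium molybdate dihydrate 49.65 mg

Working volume: 4.07 L.
magnesium chloride hexahydrate: 0.103 g per 100 mL × 4070 mL ÷ 100 = 4.19 g
beef extract: 0.77 g per 100 mL × 4070 mL ÷ 100 = 31.34 g
sodium molybdate dihydrate: 12.2 mg/L × 4.07 L = 49.65 mg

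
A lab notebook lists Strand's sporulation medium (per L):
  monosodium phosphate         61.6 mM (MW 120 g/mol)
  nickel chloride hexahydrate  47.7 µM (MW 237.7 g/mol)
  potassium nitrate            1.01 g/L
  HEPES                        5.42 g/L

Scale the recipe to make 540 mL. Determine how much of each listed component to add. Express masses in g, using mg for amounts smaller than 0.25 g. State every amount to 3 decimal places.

Scale factor relative to 1 L: 0.54.
monosodium phosphate: 61.6 mmol/L × 120 g/mol × 0.54 L ÷ 1000 = 3.992 g
nickel chloride hexahydrate: 47.7 µmol/L × 237.7 g/mol × 0.54 L ÷ 1000 = 6.123 mg
potassium nitrate: 1.01 g/L × 0.54 L = 0.545 g
HEPES: 5.42 g/L × 0.54 L = 2.927 g

monosodium phosphate 3.992 g; nickel chloride hexahydrate 6.123 mg; potassium nitrate 0.545 g; HEPES 2.927 g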